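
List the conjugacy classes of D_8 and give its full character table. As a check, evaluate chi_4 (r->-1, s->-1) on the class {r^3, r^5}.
Conjugacy classes: {e} of size 1, {r^4} of size 1, {r^1, r^7} of size 2, {r^2, r^6} of size 2, {r^3, r^5} of size 2, {s, sr^2, ...} of size 4, {sr, sr^3, ...} of size 4.
Character table:
  irrep \ class              {e} (size 1)  {r^4} (size 1)  {r^1, r^7} (size 2)  {r^2, r^6} (size 2)  {r^3, r^5} (size 2)  {s, sr^2, ...} (size 4)  {sr, sr^3, ...} (size 4)
  chi_1 (triv)               1             1               1                    1                    1                    1                        1                       
  chi_2 (sign: r->1, s->-1)  1             1               1                    1                    1                    -1                       -1                      
  chi_3 (r->-1, s->1)        1             1               -1                   1                    -1                   1                        -1                      
  chi_4 (r->-1, s->-1)       1             1               -1                   1                    -1                   -1                       1                       
  chi_5 (2d, j=1)            2             -2              sqrt(2)              0                    -sqrt(2)             0                        0                       
  chi_6 (2d, j=2)            2             2               0                    -2                   0                    0                        0                       
  chi_7 (2d, j=3)            2             -2              -sqrt(2)             0                    sqrt(2)              0                        0                       

Spot check: chi_4 (r->-1, s->-1) on {r^3, r^5} = -1.

Explanation: D_8 has order 2*8 = 16 with 7 conjugacy classes, hence 7 irreducibles. Sum of squared dims 1 + 1 + 1 + 1 + 4 + 4 + 4 = 16 = |G|. Linear characters come from the abelianisation; the 2-dimensional irreps have character r^k -> 2*cos(2*pi*j*k/8), reflections -> 0.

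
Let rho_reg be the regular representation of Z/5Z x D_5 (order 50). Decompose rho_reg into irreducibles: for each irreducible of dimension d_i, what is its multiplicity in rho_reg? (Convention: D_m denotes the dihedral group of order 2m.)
Each irreducible V_i of dimension d_i appears with multiplicity d_i, i.e. rho_reg = (direct sum over all irreducibles V_i) d_i V_i. The irreducible dimensions for Z/5Z x D_5 are 1, 1, 1, 1, 1, 1, 1, 1, 1, 1, 2, 2, 2, 2, 2, 2, 2, 2, 2, 2: 10 irreducibles of dimension 1, each with multiplicity 1; 10 irreducibles of dimension 2, each with multiplicity 2. Total dimension 10*1*1 + 10*2*2 = 50 = |G|.

Details: General theorem: in the regular representation of a finite group G, each irreducible appears with multiplicity equal to its dimension. Check: dim(rho_reg) = sum d_i^2 = 1 + 1 + 1 + 1 + 1 + 1 + 1 + 1 + 1 + 1 + 4 + 4 + 4 + 4 + 4 + 4 + 4 + 4 + 4 + 4 = 50 = |G|.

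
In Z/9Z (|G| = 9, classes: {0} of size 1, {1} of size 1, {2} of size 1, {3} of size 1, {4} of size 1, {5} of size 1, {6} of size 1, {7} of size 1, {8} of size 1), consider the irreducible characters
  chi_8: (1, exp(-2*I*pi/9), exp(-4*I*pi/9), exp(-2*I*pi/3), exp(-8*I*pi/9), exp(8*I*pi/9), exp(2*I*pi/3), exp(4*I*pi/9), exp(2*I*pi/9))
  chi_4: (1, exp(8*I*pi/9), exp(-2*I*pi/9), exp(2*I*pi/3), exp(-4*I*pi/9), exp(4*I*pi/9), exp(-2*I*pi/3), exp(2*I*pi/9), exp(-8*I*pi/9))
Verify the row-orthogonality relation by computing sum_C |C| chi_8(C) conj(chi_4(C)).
Sum = 0; so <chi_8, chi_4> = 0 (distinct irreducibles are orthogonal).

Justification: Compute term by term over conjugacy classes (|C| * chi_8(C) * conj(chi_4(C))):
  1*(1)*conj(1) + 1*(exp(-2*I*pi/9))*conj(exp(8*I*pi/9)) + 1*(exp(-4*I*pi/9))*conj(exp(-2*I*pi/9)) + 1*(exp(-2*I*pi/3))*conj(exp(2*I*pi/3)) + 1*(exp(-8*I*pi/9))*conj(exp(-4*I*pi/9)) + 1*(exp(8*I*pi/9))*conj(exp(4*I*pi/9)) + 1*(exp(2*I*pi/3))*conj(exp(-2*I*pi/3)) + 1*(exp(4*I*pi/9))*conj(exp(2*I*pi/9)) + 1*(exp(2*I*pi/9))*conj(exp(-8*I*pi/9))
  = (1) + (exp(8*I*pi/9)) + (exp(-2*I*pi/9)) + (exp(2*I*pi/3)) + (exp(-4*I*pi/9)) + (exp(4*I*pi/9)) + (exp(-2*I*pi/3)) + (exp(2*I*pi/9)) + (exp(-8*I*pi/9))
  = 0.
(Exp terms are combined using exp(i*s)*conj(exp(i*t)) = exp(i*(s-t)), and sums of them are collapsed using the identity that for every m > 1 the m distinct m-th roots of unity sum to 0, e.g. 1 + exp(2*I*pi/3) + exp(-2*I*pi/3) = 0.)
Dividing by |G| = 9 gives 0/9 = 0, matching the row-orthogonality relation <chi_8, chi_4> = [chi_8 = chi_4].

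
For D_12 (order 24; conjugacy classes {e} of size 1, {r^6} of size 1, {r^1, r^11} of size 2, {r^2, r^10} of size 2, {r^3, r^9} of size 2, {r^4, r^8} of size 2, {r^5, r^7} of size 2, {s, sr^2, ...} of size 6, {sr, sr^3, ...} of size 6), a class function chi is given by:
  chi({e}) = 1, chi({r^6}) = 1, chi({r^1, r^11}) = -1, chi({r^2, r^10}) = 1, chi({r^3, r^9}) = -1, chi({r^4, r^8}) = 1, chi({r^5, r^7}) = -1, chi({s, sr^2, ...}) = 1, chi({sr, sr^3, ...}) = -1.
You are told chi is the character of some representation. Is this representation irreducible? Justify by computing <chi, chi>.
Irreducible: <chi, chi> = 1.

Reasoning: <chi, chi> = (1/|G|) sum_C |C| * |chi(C)|^2 = (1/24)[1*|1|^2 + 1*|1|^2 + 2*|-1|^2 + 2*|1|^2 + 2*|-1|^2 + 2*|1|^2 + 2*|-1|^2 + 6*|1|^2 + 6*|-1|^2]
  = (1/24)[(1) + (1) + (2) + (2) + (2) + (2) + (2) + (6) + (6)] = 24/24 = 1.
A character is irreducible iff <chi, chi> = 1, so this representation is irreducible.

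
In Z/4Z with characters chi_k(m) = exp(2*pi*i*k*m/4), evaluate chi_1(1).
chi_1(1) = zeta_4^1 = I

Explanation: chi_1(1) = zeta_4^(1*1) = zeta_4^1. Since zeta_4^4 = 1, this equals zeta_4^1 = exp(2*pi*i*1/4) = I.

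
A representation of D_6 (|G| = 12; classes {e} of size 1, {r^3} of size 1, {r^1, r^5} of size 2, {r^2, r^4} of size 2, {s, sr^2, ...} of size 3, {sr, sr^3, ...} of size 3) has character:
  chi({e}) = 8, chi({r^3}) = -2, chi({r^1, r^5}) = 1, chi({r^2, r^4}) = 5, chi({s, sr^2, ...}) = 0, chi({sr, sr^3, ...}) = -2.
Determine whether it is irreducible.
Not irreducible (reducible): <chi, chi> = 11 > 1.

Explanation: <chi, chi> = (1/|G|) sum_C |C| * |chi(C)|^2 = (1/12)[1*|8|^2 + 1*|-2|^2 + 2*|1|^2 + 2*|5|^2 + 3*|0|^2 + 3*|-2|^2]
  = (1/12)[(64) + (4) + (2) + (50) + (0) + (12)] = 132/12 = 11.
A character is irreducible iff <chi, chi> = 1, so this representation is reducible.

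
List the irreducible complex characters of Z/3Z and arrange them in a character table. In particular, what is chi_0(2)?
Character table of Z/3Z (irreps indexed chi_0,...,chi_2 with chi_k(m) = zeta_3^(k*m), zeta_3 = exp(2*pi*i/3)):
  irrep \ class  {0} (size 1)  {1} (size 1)    {2} (size 1)  
  chi_0          1             1               1             
  chi_1          1             exp(2*I*pi/3)   exp(-2*I*pi/3)
  chi_2          1             exp(-2*I*pi/3)  exp(2*I*pi/3) 

Spot check: chi_0(2) = zeta_3^(0*2) = zeta_3^0 = 1.

Solution. Z/3Z is abelian, so all 3 irreducible complex representations are 1-dimensional. They are given by chi_k(m) = zeta_3^(k*m) for k = 0,...,2. Row orthogonality: sum_m chi_k(m) conj(chi_l(m)) = 3 * [k = l].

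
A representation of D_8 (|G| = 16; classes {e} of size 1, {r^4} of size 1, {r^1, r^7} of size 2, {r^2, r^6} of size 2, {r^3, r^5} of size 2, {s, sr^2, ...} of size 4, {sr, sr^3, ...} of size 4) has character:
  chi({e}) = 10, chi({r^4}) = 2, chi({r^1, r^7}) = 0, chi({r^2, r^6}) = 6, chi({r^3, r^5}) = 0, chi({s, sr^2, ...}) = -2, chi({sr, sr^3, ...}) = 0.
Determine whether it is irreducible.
Not irreducible (reducible): <chi, chi> = 12 > 1.

Reasoning: <chi, chi> = (1/|G|) sum_C |C| * |chi(C)|^2 = (1/16)[1*|10|^2 + 1*|2|^2 + 2*|0|^2 + 2*|6|^2 + 2*|0|^2 + 4*|-2|^2 + 4*|0|^2]
  = (1/16)[(100) + (4) + (0) + (72) + (0) + (16) + (0)] = 192/16 = 12.
A character is irreducible iff <chi, chi> = 1, so this representation is reducible.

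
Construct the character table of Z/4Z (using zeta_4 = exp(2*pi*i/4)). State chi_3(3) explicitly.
Character table of Z/4Z (irreps indexed chi_0,...,chi_3 with chi_k(m) = zeta_4^(k*m), zeta_4 = exp(2*pi*i/4)):
  irrep \ class  {0} (size 1)  {1} (size 1)  {2} (size 1)  {3} (size 1)
  chi_0          1             1             1             1           
  chi_1          1             I             -1            -I          
  chi_2          1             -1            1             -1          
  chi_3          1             -I            -1            I           

Spot check: chi_3(3) = zeta_4^(3*3) = zeta_4^9 = I.

Justification: Z/4Z is abelian, so all 4 irreducible complex representations are 1-dimensional. They are given by chi_k(m) = zeta_4^(k*m) for k = 0,...,3. Row orthogonality: sum_m chi_k(m) conj(chi_l(m)) = 4 * [k = l].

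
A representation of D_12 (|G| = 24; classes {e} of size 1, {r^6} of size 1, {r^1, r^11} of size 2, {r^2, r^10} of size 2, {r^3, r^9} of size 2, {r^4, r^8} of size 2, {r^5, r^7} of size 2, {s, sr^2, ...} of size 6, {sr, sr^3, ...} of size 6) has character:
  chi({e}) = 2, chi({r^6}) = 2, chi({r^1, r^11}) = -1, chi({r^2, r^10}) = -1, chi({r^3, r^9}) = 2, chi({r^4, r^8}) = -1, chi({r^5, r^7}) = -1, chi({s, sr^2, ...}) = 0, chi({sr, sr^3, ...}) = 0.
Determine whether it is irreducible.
Irreducible: <chi, chi> = 1.

Justification: <chi, chi> = (1/|G|) sum_C |C| * |chi(C)|^2 = (1/24)[1*|2|^2 + 1*|2|^2 + 2*|-1|^2 + 2*|-1|^2 + 2*|2|^2 + 2*|-1|^2 + 2*|-1|^2 + 6*|0|^2 + 6*|0|^2]
  = (1/24)[(4) + (4) + (2) + (2) + (8) + (2) + (2) + (0) + (0)] = 24/24 = 1.
A character is irreducible iff <chi, chi> = 1, so this representation is irreducible.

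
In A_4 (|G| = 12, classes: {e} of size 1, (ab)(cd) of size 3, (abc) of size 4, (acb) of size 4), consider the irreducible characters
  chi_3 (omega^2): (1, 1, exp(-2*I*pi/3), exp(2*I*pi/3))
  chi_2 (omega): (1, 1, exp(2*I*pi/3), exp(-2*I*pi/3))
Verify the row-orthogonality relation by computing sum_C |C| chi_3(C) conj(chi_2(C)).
Sum = 0; so <chi_3, chi_2> = 0 (distinct irreducibles are orthogonal).

Argument: Compute term by term over conjugacy classes (|C| * chi_3(C) * conj(chi_2(C))):
  1*(1)*conj(1) + 3*(1)*conj(1) + 4*(exp(-2*I*pi/3))*conj(exp(2*I*pi/3)) + 4*(exp(2*I*pi/3))*conj(exp(-2*I*pi/3))
  = (1) + (3) + (4*exp(2*I*pi/3)) + (4*exp(-2*I*pi/3))
  = 0.
(Exp terms are combined using exp(i*s)*conj(exp(i*t)) = exp(i*(s-t)), and sums of them are collapsed using the identity that for every m > 1 the m distinct m-th roots of unity sum to 0, e.g. 1 + exp(2*I*pi/3) + exp(-2*I*pi/3) = 0.)
Dividing by |G| = 12 gives 0/12 = 0, matching the row-orthogonality relation <chi_3, chi_2> = [chi_3 = chi_2].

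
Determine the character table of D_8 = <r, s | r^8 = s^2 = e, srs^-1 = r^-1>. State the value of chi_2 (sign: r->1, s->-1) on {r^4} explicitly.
Conjugacy classes: {e} of size 1, {r^4} of size 1, {r^1, r^7} of size 2, {r^2, r^6} of size 2, {r^3, r^5} of size 2, {s, sr^2, ...} of size 4, {sr, sr^3, ...} of size 4.
Character table:
  irrep \ class              {e} (size 1)  {r^4} (size 1)  {r^1, r^7} (size 2)  {r^2, r^6} (size 2)  {r^3, r^5} (size 2)  {s, sr^2, ...} (size 4)  {sr, sr^3, ...} (size 4)
  chi_1 (triv)               1             1               1                    1                    1                    1                        1                       
  chi_2 (sign: r->1, s->-1)  1             1               1                    1                    1                    -1                       -1                      
  chi_3 (r->-1, s->1)        1             1               -1                   1                    -1                   1                        -1                      
  chi_4 (r->-1, s->-1)       1             1               -1                   1                    -1                   -1                       1                       
  chi_5 (2d, j=1)            2             -2              sqrt(2)              0                    -sqrt(2)             0                        0                       
  chi_6 (2d, j=2)            2             2               0                    -2                   0                    0                        0                       
  chi_7 (2d, j=3)            2             -2              -sqrt(2)             0                    sqrt(2)              0                        0                       

Spot check: chi_2 (sign: r->1, s->-1) on {r^4} = 1.

Argument: D_8 has order 2*8 = 16 with 7 conjugacy classes, hence 7 irreducibles. Sum of squared dims 1 + 1 + 1 + 1 + 4 + 4 + 4 = 16 = |G|. Linear characters come from the abelianisation; the 2-dimensional irreps have character r^k -> 2*cos(2*pi*j*k/8), reflections -> 0.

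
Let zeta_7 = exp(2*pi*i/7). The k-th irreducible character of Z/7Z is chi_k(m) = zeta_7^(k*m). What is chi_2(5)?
chi_2(5) = zeta_7^10 = exp(6*I*pi/7)

Working: chi_2(5) = zeta_7^(2*5) = zeta_7^10. Since zeta_7^7 = 1, this equals zeta_7^3 = exp(2*pi*i*3/7) = exp(6*I*pi/7).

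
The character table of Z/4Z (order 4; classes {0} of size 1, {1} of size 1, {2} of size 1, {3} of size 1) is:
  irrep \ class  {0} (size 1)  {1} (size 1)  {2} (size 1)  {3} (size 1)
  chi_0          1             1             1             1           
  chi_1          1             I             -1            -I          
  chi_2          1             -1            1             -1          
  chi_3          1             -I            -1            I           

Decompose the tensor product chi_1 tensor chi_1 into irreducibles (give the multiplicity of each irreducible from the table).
chi_1 tensor chi_1 = chi_2 (all other irreducibles have multiplicity 0).

Explanation: The character of a tensor product is the pointwise product (chi_1 * chi_1)(C) = chi_1(C) * chi_1(C):
  {0}: (1)*(1), {1}: (I)*(I), {2}: (-1)*(-1), {3}: (-I)*(-I)
so (chi_1 * chi_1) takes values
  {0} -> 1, {1} -> -1, {2} -> 1, {3} -> -1.
Now take the inner product of this character with each irreducible chi from the table, <chi_1*chi_1, chi> = (1/4) sum_C |C| (chi_1*chi_1)(C) conj(chi(C)):
  <chi_1*chi_1, chi_0> = (1/4)[1*(1)*conj(1) + 1*(-1)*conj(1) + 1*(1)*conj(1) + 1*(-1)*conj(1)]
      = (1/4)[(1) + (-1) + (1) + (-1)] = 0/4 = 0
  <chi_1*chi_1, chi_1> = (1/4)[1*(1)*conj(1) + 1*(-1)*conj(I) + 1*(1)*conj(-1) + 1*(-1)*conj(-I)]
      = (1/4)[(1) + (I) + (-1) + (-I)] = 0/4 = 0
  <chi_1*chi_1, chi_2> = (1/4)[1*(1)*conj(1) + 1*(-1)*conj(-1) + 1*(1)*conj(1) + 1*(-1)*conj(-1)]
      = (1/4)[(1) + (1) + (1) + (1)] = 4/4 = 1
  <chi_1*chi_1, chi_3> = (1/4)[1*(1)*conj(1) + 1*(-1)*conj(-I) + 1*(1)*conj(-1) + 1*(-1)*conj(I)]
      = (1/4)[(1) + (-I) + (-1) + (I)] = 0/4 = 0
(Exp terms are combined using exp(i*s)*conj(exp(i*t)) = exp(i*(s-t)), and sums of them are collapsed using the identity that for every m > 1 the m distinct m-th roots of unity sum to 0, e.g. 1 + exp(2*I*pi/3) + exp(-2*I*pi/3) = 0.)
Hence the multiplicities are chi_2: 1. Dimension check: dim(chi_1)*dim(chi_1) = 1*1 = 1 and sum (mult * dim) = 1*1 = 1.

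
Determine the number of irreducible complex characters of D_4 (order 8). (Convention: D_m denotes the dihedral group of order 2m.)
5

Derivation: The number of irreducible complex representations of a finite group equals its number of conjugacy classes. D_4 has 5 conjugacy classes (n/2 + 3 for n even), so D_4 (order 8) has exactly 5 irreducible complex representations.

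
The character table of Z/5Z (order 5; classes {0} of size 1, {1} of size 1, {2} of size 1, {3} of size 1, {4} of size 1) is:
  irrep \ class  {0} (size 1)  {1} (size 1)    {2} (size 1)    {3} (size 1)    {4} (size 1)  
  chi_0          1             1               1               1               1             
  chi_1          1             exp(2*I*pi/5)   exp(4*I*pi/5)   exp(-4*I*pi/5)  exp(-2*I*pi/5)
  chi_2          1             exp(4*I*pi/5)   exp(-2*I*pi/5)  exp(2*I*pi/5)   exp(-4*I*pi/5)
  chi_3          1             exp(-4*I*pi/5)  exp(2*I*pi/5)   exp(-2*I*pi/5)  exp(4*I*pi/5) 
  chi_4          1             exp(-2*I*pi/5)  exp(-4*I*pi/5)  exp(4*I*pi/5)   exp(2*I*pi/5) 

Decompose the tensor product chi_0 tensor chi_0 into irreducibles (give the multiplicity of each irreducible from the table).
chi_0 tensor chi_0 = chi_0 (all other irreducibles have multiplicity 0).

Working: The character of a tensor product is the pointwise product (chi_0 * chi_0)(C) = chi_0(C) * chi_0(C):
  {0}: (1)*(1), {1}: (1)*(1), {2}: (1)*(1), {3}: (1)*(1), {4}: (1)*(1)
so (chi_0 * chi_0) takes values
  {0} -> 1, {1} -> 1, {2} -> 1, {3} -> 1, {4} -> 1.
Now take the inner product of this character with each irreducible chi from the table, <chi_0*chi_0, chi> = (1/5) sum_C |C| (chi_0*chi_0)(C) conj(chi(C)):
  <chi_0*chi_0, chi_0> = (1/5)[1*(1)*conj(1) + 1*(1)*conj(1) + 1*(1)*conj(1) + 1*(1)*conj(1) + 1*(1)*conj(1)]
      = (1/5)[(1) + (1) + (1) + (1) + (1)] = 5/5 = 1
  <chi_0*chi_0, chi_1> = (1/5)[1*(1)*conj(1) + 1*(1)*conj(exp(2*I*pi/5)) + 1*(1)*conj(exp(4*I*pi/5)) + 1*(1)*conj(exp(-4*I*pi/5)) + 1*(1)*conj(exp(-2*I*pi/5))]
      = (1/5)[(1) + (exp(-2*I*pi/5)) + (exp(-4*I*pi/5)) + (exp(4*I*pi/5)) + (exp(2*I*pi/5))] = 0/5 = 0
  <chi_0*chi_0, chi_2> = (1/5)[1*(1)*conj(1) + 1*(1)*conj(exp(4*I*pi/5)) + 1*(1)*conj(exp(-2*I*pi/5)) + 1*(1)*conj(exp(2*I*pi/5)) + 1*(1)*conj(exp(-4*I*pi/5))]
      = (1/5)[(1) + (exp(-4*I*pi/5)) + (exp(2*I*pi/5)) + (exp(-2*I*pi/5)) + (exp(4*I*pi/5))] = 0/5 = 0
  <chi_0*chi_0, chi_3> = (1/5)[1*(1)*conj(1) + 1*(1)*conj(exp(-4*I*pi/5)) + 1*(1)*conj(exp(2*I*pi/5)) + 1*(1)*conj(exp(-2*I*pi/5)) + 1*(1)*conj(exp(4*I*pi/5))]
      = (1/5)[(1) + (exp(4*I*pi/5)) + (exp(-2*I*pi/5)) + (exp(2*I*pi/5)) + (exp(-4*I*pi/5))] = 0/5 = 0
  <chi_0*chi_0, chi_4> = (1/5)[1*(1)*conj(1) + 1*(1)*conj(exp(-2*I*pi/5)) + 1*(1)*conj(exp(-4*I*pi/5)) + 1*(1)*conj(exp(4*I*pi/5)) + 1*(1)*conj(exp(2*I*pi/5))]
      = (1/5)[(1) + (exp(2*I*pi/5)) + (exp(4*I*pi/5)) + (exp(-4*I*pi/5)) + (exp(-2*I*pi/5))] = 0/5 = 0
(Exp terms are combined using exp(i*s)*conj(exp(i*t)) = exp(i*(s-t)), and sums of them are collapsed using the identity that for every m > 1 the m distinct m-th roots of unity sum to 0, e.g. 1 + exp(2*I*pi/3) + exp(-2*I*pi/3) = 0.)
Hence the multiplicities are chi_0: 1. Dimension check: dim(chi_0)*dim(chi_0) = 1*1 = 1 and sum (mult * dim) = 1*1 = 1.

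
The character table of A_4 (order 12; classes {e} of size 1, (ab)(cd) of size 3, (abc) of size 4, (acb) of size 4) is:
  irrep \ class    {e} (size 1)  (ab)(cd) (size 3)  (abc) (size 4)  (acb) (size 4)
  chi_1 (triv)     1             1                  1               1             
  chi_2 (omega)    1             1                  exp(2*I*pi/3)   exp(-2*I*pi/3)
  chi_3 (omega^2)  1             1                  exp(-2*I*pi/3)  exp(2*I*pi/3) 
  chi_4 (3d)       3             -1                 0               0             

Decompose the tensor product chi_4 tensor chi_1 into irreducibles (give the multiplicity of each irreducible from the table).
chi_4 tensor chi_1 = chi_4 (all other irreducibles have multiplicity 0).

Solution. The character of a tensor product is the pointwise product (chi_4 * chi_1)(C) = chi_4(C) * chi_1(C):
  {e}: (3)*(1), (ab)(cd): (-1)*(1), (abc): (0)*(1), (acb): (0)*(1)
so (chi_4 * chi_1) takes values
  {e} -> 3, (ab)(cd) -> -1, (abc) -> 0, (acb) -> 0.
Now take the inner product of this character with each irreducible chi from the table, <chi_4*chi_1, chi> = (1/12) sum_C |C| (chi_4*chi_1)(C) conj(chi(C)):
  <chi_4*chi_1, chi_1> = (1/12)[1*(3)*conj(1) + 3*(-1)*conj(1) + 4*(0)*conj(1) + 4*(0)*conj(1)]
      = (1/12)[(3) + (-3) + (0) + (0)] = 0/12 = 0
  <chi_4*chi_1, chi_2> = (1/12)[1*(3)*conj(1) + 3*(-1)*conj(1) + 4*(0)*conj(exp(2*I*pi/3)) + 4*(0)*conj(exp(-2*I*pi/3))]
      = (1/12)[(3) + (-3) + (0) + (0)] = 0/12 = 0
  <chi_4*chi_1, chi_3> = (1/12)[1*(3)*conj(1) + 3*(-1)*conj(1) + 4*(0)*conj(exp(-2*I*pi/3)) + 4*(0)*conj(exp(2*I*pi/3))]
      = (1/12)[(3) + (-3) + (0) + (0)] = 0/12 = 0
  <chi_4*chi_1, chi_4> = (1/12)[1*(3)*conj(3) + 3*(-1)*conj(-1) + 4*(0)*conj(0) + 4*(0)*conj(0)]
      = (1/12)[(9) + (3) + (0) + (0)] = 12/12 = 1
(Exp terms are combined using exp(i*s)*conj(exp(i*t)) = exp(i*(s-t)), and sums of them are collapsed using the identity that for every m > 1 the m distinct m-th roots of unity sum to 0, e.g. 1 + exp(2*I*pi/3) + exp(-2*I*pi/3) = 0.)
Hence the multiplicities are chi_4: 1. Dimension check: dim(chi_4)*dim(chi_1) = 3*1 = 3 and sum (mult * dim) = 1*3 = 3.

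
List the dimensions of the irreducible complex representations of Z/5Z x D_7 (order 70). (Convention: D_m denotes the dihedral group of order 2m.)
Dimensions: 1, 1, 1, 1, 1, 1, 1, 1, 1, 1, 2, 2, 2, 2, 2, 2, 2, 2, 2, 2, 2, 2, 2, 2, 2

Explanation: There are 25 irreducibles (= number of conjugacy classes). Their dimensions d_i satisfy sum d_i^2 = |G| = 70: 1 + 1 + 1 + 1 + 1 + 1 + 1 + 1 + 1 + 1 + 4 + 4 + 4 + 4 + 4 + 4 + 4 + 4 + 4 + 4 + 4 + 4 + 4 + 4 + 4 = 70. (For the product with Z/5Z: each of the 5 1-dim characters of Z/5Z tensors with each irrep of D_7, giving 5 copies of each D_7-dimension.)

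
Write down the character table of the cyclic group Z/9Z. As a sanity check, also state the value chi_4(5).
Character table of Z/9Z (irreps indexed chi_0,...,chi_8 with chi_k(m) = zeta_9^(k*m), zeta_9 = exp(2*pi*i/9)):
  irrep \ class  {0} (size 1)  {1} (size 1)    {2} (size 1)    {3} (size 1)    {4} (size 1)    {5} (size 1)    {6} (size 1)    {7} (size 1)    {8} (size 1)  
  chi_0          1             1               1               1               1               1               1               1               1             
  chi_1          1             exp(2*I*pi/9)   exp(4*I*pi/9)   exp(2*I*pi/3)   exp(8*I*pi/9)   exp(-8*I*pi/9)  exp(-2*I*pi/3)  exp(-4*I*pi/9)  exp(-2*I*pi/9)
  chi_2          1             exp(4*I*pi/9)   exp(8*I*pi/9)   exp(-2*I*pi/3)  exp(-2*I*pi/9)  exp(2*I*pi/9)   exp(2*I*pi/3)   exp(-8*I*pi/9)  exp(-4*I*pi/9)
  chi_3          1             exp(2*I*pi/3)   exp(-2*I*pi/3)  1               exp(2*I*pi/3)   exp(-2*I*pi/3)  1               exp(2*I*pi/3)   exp(-2*I*pi/3)
  chi_4          1             exp(8*I*pi/9)   exp(-2*I*pi/9)  exp(2*I*pi/3)   exp(-4*I*pi/9)  exp(4*I*pi/9)   exp(-2*I*pi/3)  exp(2*I*pi/9)   exp(-8*I*pi/9)
  chi_5          1             exp(-8*I*pi/9)  exp(2*I*pi/9)   exp(-2*I*pi/3)  exp(4*I*pi/9)   exp(-4*I*pi/9)  exp(2*I*pi/3)   exp(-2*I*pi/9)  exp(8*I*pi/9) 
  chi_6          1             exp(-2*I*pi/3)  exp(2*I*pi/3)   1               exp(-2*I*pi/3)  exp(2*I*pi/3)   1               exp(-2*I*pi/3)  exp(2*I*pi/3) 
  chi_7          1             exp(-4*I*pi/9)  exp(-8*I*pi/9)  exp(2*I*pi/3)   exp(2*I*pi/9)   exp(-2*I*pi/9)  exp(-2*I*pi/3)  exp(8*I*pi/9)   exp(4*I*pi/9) 
  chi_8          1             exp(-2*I*pi/9)  exp(-4*I*pi/9)  exp(-2*I*pi/3)  exp(-8*I*pi/9)  exp(8*I*pi/9)   exp(2*I*pi/3)   exp(4*I*pi/9)   exp(2*I*pi/9) 

Spot check: chi_4(5) = zeta_9^(4*5) = zeta_9^20 = exp(4*I*pi/9).

Z/9Z is abelian, so all 9 irreducible complex representations are 1-dimensional. They are given by chi_k(m) = zeta_9^(k*m) for k = 0,...,8. Row orthogonality: sum_m chi_k(m) conj(chi_l(m)) = 9 * [k = l].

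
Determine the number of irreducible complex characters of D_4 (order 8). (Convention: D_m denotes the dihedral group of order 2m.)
5

Derivation: The number of irreducible complex representations of a finite group equals its number of conjugacy classes. D_4 has 5 conjugacy classes (n/2 + 3 for n even), so D_4 (order 8) has exactly 5 irreducible complex representations.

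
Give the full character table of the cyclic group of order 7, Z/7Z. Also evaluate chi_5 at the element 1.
Character table of Z/7Z (irreps indexed chi_0,...,chi_6 with chi_k(m) = zeta_7^(k*m), zeta_7 = exp(2*pi*i/7)):
  irrep \ class  {0} (size 1)  {1} (size 1)    {2} (size 1)    {3} (size 1)    {4} (size 1)    {5} (size 1)    {6} (size 1)  
  chi_0          1             1               1               1               1               1               1             
  chi_1          1             exp(2*I*pi/7)   exp(4*I*pi/7)   exp(6*I*pi/7)   exp(-6*I*pi/7)  exp(-4*I*pi/7)  exp(-2*I*pi/7)
  chi_2          1             exp(4*I*pi/7)   exp(-6*I*pi/7)  exp(-2*I*pi/7)  exp(2*I*pi/7)   exp(6*I*pi/7)   exp(-4*I*pi/7)
  chi_3          1             exp(6*I*pi/7)   exp(-2*I*pi/7)  exp(4*I*pi/7)   exp(-4*I*pi/7)  exp(2*I*pi/7)   exp(-6*I*pi/7)
  chi_4          1             exp(-6*I*pi/7)  exp(2*I*pi/7)   exp(-4*I*pi/7)  exp(4*I*pi/7)   exp(-2*I*pi/7)  exp(6*I*pi/7) 
  chi_5          1             exp(-4*I*pi/7)  exp(6*I*pi/7)   exp(2*I*pi/7)   exp(-2*I*pi/7)  exp(-6*I*pi/7)  exp(4*I*pi/7) 
  chi_6          1             exp(-2*I*pi/7)  exp(-4*I*pi/7)  exp(-6*I*pi/7)  exp(6*I*pi/7)   exp(4*I*pi/7)   exp(2*I*pi/7) 

Spot check: chi_5(1) = zeta_7^(5*1) = zeta_7^5 = exp(-4*I*pi/7).

Derivation: Z/7Z is abelian, so all 7 irreducible complex representations are 1-dimensional. They are given by chi_k(m) = zeta_7^(k*m) for k = 0,...,6. Row orthogonality: sum_m chi_k(m) conj(chi_l(m)) = 7 * [k = l].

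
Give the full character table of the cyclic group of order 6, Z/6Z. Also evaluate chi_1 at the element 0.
Character table of Z/6Z (irreps indexed chi_0,...,chi_5 with chi_k(m) = zeta_6^(k*m), zeta_6 = exp(2*pi*i/6)):
  irrep \ class  {0} (size 1)  {1} (size 1)    {2} (size 1)    {3} (size 1)  {4} (size 1)    {5} (size 1)  
  chi_0          1             1               1               1             1               1             
  chi_1          1             exp(I*pi/3)     exp(2*I*pi/3)   -1            exp(-2*I*pi/3)  exp(-I*pi/3)  
  chi_2          1             exp(2*I*pi/3)   exp(-2*I*pi/3)  1             exp(2*I*pi/3)   exp(-2*I*pi/3)
  chi_3          1             -1              1               -1            1               -1            
  chi_4          1             exp(-2*I*pi/3)  exp(2*I*pi/3)   1             exp(-2*I*pi/3)  exp(2*I*pi/3) 
  chi_5          1             exp(-I*pi/3)    exp(-2*I*pi/3)  -1            exp(2*I*pi/3)   exp(I*pi/3)   

Spot check: chi_1(0) = zeta_6^(1*0) = zeta_6^0 = 1.

Justification: Z/6Z is abelian, so all 6 irreducible complex representations are 1-dimensional. They are given by chi_k(m) = zeta_6^(k*m) for k = 0,...,5. Row orthogonality: sum_m chi_k(m) conj(chi_l(m)) = 6 * [k = l].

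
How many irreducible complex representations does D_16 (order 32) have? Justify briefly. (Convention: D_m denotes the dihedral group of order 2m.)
11

Working: The number of irreducible complex representations of a finite group equals its number of conjugacy classes. D_16 has 11 conjugacy classes (n/2 + 3 for n even), so D_16 (order 32) has exactly 11 irreducible complex representations.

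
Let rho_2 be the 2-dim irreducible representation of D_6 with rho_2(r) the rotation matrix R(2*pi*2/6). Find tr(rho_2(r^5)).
chi_{rho_2}(r^5) = 2*cos(2*pi*2*5/6) = -1

Why: rho_2(r^5) is rotation by angle 2*pi*2*5/6, whose trace is 2*cos(2*pi*2*5/6) = -1.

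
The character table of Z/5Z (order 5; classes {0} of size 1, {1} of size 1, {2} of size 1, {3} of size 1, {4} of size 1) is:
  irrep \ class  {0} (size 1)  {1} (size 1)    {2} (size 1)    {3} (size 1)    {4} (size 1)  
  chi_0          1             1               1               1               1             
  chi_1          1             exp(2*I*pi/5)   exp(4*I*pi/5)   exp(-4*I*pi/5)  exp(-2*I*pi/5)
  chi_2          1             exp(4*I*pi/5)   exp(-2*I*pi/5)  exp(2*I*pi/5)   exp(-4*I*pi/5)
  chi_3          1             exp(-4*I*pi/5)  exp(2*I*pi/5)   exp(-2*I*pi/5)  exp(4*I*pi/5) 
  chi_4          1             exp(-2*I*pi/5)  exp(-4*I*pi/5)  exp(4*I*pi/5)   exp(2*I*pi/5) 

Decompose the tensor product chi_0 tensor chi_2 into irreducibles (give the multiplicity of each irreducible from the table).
chi_0 tensor chi_2 = chi_2 (all other irreducibles have multiplicity 0).

Details: The character of a tensor product is the pointwise product (chi_0 * chi_2)(C) = chi_0(C) * chi_2(C):
  {0}: (1)*(1), {1}: (1)*(exp(4*I*pi/5)), {2}: (1)*(exp(-2*I*pi/5)), {3}: (1)*(exp(2*I*pi/5)), {4}: (1)*(exp(-4*I*pi/5))
so (chi_0 * chi_2) takes values
  {0} -> 1, {1} -> exp(4*I*pi/5), {2} -> exp(-2*I*pi/5), {3} -> exp(2*I*pi/5), {4} -> exp(-4*I*pi/5).
Now take the inner product of this character with each irreducible chi from the table, <chi_0*chi_2, chi> = (1/5) sum_C |C| (chi_0*chi_2)(C) conj(chi(C)):
  <chi_0*chi_2, chi_0> = (1/5)[1*(1)*conj(1) + 1*(exp(4*I*pi/5))*conj(1) + 1*(exp(-2*I*pi/5))*conj(1) + 1*(exp(2*I*pi/5))*conj(1) + 1*(exp(-4*I*pi/5))*conj(1)]
      = (1/5)[(1) + (exp(4*I*pi/5)) + (exp(-2*I*pi/5)) + (exp(2*I*pi/5)) + (exp(-4*I*pi/5))] = 0/5 = 0
  <chi_0*chi_2, chi_1> = (1/5)[1*(1)*conj(1) + 1*(exp(4*I*pi/5))*conj(exp(2*I*pi/5)) + 1*(exp(-2*I*pi/5))*conj(exp(4*I*pi/5)) + 1*(exp(2*I*pi/5))*conj(exp(-4*I*pi/5)) + 1*(exp(-4*I*pi/5))*conj(exp(-2*I*pi/5))]
      = (1/5)[(1) + (exp(2*I*pi/5)) + (exp(4*I*pi/5)) + (exp(-4*I*pi/5)) + (exp(-2*I*pi/5))] = 0/5 = 0
  <chi_0*chi_2, chi_2> = (1/5)[1*(1)*conj(1) + 1*(exp(4*I*pi/5))*conj(exp(4*I*pi/5)) + 1*(exp(-2*I*pi/5))*conj(exp(-2*I*pi/5)) + 1*(exp(2*I*pi/5))*conj(exp(2*I*pi/5)) + 1*(exp(-4*I*pi/5))*conj(exp(-4*I*pi/5))]
      = (1/5)[(1) + (1) + (1) + (1) + (1)] = 5/5 = 1
  <chi_0*chi_2, chi_3> = (1/5)[1*(1)*conj(1) + 1*(exp(4*I*pi/5))*conj(exp(-4*I*pi/5)) + 1*(exp(-2*I*pi/5))*conj(exp(2*I*pi/5)) + 1*(exp(2*I*pi/5))*conj(exp(-2*I*pi/5)) + 1*(exp(-4*I*pi/5))*conj(exp(4*I*pi/5))]
      = (1/5)[(1) + (exp(-2*I*pi/5)) + (exp(-4*I*pi/5)) + (exp(4*I*pi/5)) + (exp(2*I*pi/5))] = 0/5 = 0
  <chi_0*chi_2, chi_4> = (1/5)[1*(1)*conj(1) + 1*(exp(4*I*pi/5))*conj(exp(-2*I*pi/5)) + 1*(exp(-2*I*pi/5))*conj(exp(-4*I*pi/5)) + 1*(exp(2*I*pi/5))*conj(exp(4*I*pi/5)) + 1*(exp(-4*I*pi/5))*conj(exp(2*I*pi/5))]
      = (1/5)[(1) + (exp(-4*I*pi/5)) + (exp(2*I*pi/5)) + (exp(-2*I*pi/5)) + (exp(4*I*pi/5))] = 0/5 = 0
(Exp terms are combined using exp(i*s)*conj(exp(i*t)) = exp(i*(s-t)), and sums of them are collapsed using the identity that for every m > 1 the m distinct m-th roots of unity sum to 0, e.g. 1 + exp(2*I*pi/3) + exp(-2*I*pi/3) = 0.)
Hence the multiplicities are chi_2: 1. Dimension check: dim(chi_0)*dim(chi_2) = 1*1 = 1 and sum (mult * dim) = 1*1 = 1.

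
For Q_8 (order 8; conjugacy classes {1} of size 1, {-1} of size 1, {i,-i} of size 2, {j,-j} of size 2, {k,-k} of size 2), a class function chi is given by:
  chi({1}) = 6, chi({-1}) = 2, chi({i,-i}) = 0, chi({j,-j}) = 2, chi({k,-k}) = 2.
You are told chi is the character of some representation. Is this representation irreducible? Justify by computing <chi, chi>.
Not irreducible (reducible): <chi, chi> = 7 > 1.

Argument: <chi, chi> = (1/|G|) sum_C |C| * |chi(C)|^2 = (1/8)[1*|6|^2 + 1*|2|^2 + 2*|0|^2 + 2*|2|^2 + 2*|2|^2]
  = (1/8)[(36) + (4) + (0) + (8) + (8)] = 56/8 = 7.
A character is irreducible iff <chi, chi> = 1, so this representation is reducible.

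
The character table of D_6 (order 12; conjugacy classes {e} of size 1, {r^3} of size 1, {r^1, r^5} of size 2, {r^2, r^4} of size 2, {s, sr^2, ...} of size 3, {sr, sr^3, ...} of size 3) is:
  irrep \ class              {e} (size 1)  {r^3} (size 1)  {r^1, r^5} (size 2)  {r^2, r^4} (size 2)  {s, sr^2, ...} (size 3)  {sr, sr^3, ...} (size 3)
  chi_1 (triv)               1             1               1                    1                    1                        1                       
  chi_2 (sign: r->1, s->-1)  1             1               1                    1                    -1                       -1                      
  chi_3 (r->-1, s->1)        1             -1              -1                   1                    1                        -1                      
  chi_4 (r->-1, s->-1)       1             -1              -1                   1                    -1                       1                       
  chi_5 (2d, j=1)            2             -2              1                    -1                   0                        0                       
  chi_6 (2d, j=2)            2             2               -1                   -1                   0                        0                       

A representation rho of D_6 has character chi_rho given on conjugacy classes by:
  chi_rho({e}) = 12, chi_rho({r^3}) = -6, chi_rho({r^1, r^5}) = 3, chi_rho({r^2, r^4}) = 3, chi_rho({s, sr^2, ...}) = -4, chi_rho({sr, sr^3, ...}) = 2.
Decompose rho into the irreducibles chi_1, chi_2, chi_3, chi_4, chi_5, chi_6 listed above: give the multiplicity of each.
Multiplicities: chi_1: 1, chi_2: 2, chi_3: 0, chi_4: 3, chi_5: 3, chi_6: 0.

Explanation: Use <chi_rho, chi> = (1/|G|) sum_C |C| * chi_rho(C) * conj(chi(C)) with |G| = 12 for each irreducible chi in the table:
  <chi_rho, chi_1> = (1/12)[1*(12)*conj(1) + 1*(-6)*conj(1) + 2*(3)*conj(1) + 2*(3)*conj(1) + 3*(-4)*conj(1) + 3*(2)*conj(1)]
      = (1/12)[(12) + (-6) + (6) + (6) + (-12) + (6)] = 12/12 = 1
  <chi_rho, chi_2> = (1/12)[1*(12)*conj(1) + 1*(-6)*conj(1) + 2*(3)*conj(1) + 2*(3)*conj(1) + 3*(-4)*conj(-1) + 3*(2)*conj(-1)]
      = (1/12)[(12) + (-6) + (6) + (6) + (12) + (-6)] = 24/12 = 2
  <chi_rho, chi_3> = (1/12)[1*(12)*conj(1) + 1*(-6)*conj(-1) + 2*(3)*conj(-1) + 2*(3)*conj(1) + 3*(-4)*conj(1) + 3*(2)*conj(-1)]
      = (1/12)[(12) + (6) + (-6) + (6) + (-12) + (-6)] = 0/12 = 0
  <chi_rho, chi_4> = (1/12)[1*(12)*conj(1) + 1*(-6)*conj(-1) + 2*(3)*conj(-1) + 2*(3)*conj(1) + 3*(-4)*conj(-1) + 3*(2)*conj(1)]
      = (1/12)[(12) + (6) + (-6) + (6) + (12) + (6)] = 36/12 = 3
  <chi_rho, chi_5> = (1/12)[1*(12)*conj(2) + 1*(-6)*conj(-2) + 2*(3)*conj(1) + 2*(3)*conj(-1) + 3*(-4)*conj(0) + 3*(2)*conj(0)]
      = (1/12)[(24) + (12) + (6) + (-6) + (0) + (0)] = 36/12 = 3
  <chi_rho, chi_6> = (1/12)[1*(12)*conj(2) + 1*(-6)*conj(2) + 2*(3)*conj(-1) + 2*(3)*conj(-1) + 3*(-4)*conj(0) + 3*(2)*conj(0)]
      = (1/12)[(24) + (-12) + (-6) + (-6) + (0) + (0)] = 0/12 = 0
Dimension check: dim(rho) = sum (mult * dim) = 1*1 + 2*1 + 0*1 + 3*1 + 3*2 + 0*2 = 12 = chi_rho(e) = 12.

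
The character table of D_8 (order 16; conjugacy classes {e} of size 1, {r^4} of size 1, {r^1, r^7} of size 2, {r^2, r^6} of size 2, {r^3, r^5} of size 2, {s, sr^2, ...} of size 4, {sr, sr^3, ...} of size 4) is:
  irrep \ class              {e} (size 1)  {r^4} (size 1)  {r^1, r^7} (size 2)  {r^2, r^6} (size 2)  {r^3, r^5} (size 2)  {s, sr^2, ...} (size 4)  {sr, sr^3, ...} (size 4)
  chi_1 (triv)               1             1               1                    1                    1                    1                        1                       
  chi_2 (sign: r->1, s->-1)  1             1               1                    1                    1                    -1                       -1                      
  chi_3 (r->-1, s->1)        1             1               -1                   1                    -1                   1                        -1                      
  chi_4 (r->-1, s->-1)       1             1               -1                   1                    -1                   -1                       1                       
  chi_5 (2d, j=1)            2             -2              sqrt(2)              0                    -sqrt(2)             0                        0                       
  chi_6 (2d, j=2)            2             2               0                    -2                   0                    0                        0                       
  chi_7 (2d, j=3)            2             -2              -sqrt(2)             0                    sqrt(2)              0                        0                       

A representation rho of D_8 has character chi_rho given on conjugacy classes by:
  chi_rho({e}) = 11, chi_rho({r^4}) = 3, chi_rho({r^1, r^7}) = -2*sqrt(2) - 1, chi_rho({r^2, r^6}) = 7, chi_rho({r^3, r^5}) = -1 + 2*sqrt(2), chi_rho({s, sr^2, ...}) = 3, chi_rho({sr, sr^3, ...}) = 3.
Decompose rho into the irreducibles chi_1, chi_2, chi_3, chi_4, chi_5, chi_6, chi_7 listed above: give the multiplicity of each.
Multiplicities: chi_1: 3, chi_2: 0, chi_3: 2, chi_4: 2, chi_5: 0, chi_6: 0, chi_7: 2.

Argument: Use <chi_rho, chi> = (1/|G|) sum_C |C| * chi_rho(C) * conj(chi(C)) with |G| = 16 for each irreducible chi in the table:
  <chi_rho, chi_1> = (1/16)[1*(11)*conj(1) + 1*(3)*conj(1) + 2*(-2*sqrt(2) - 1)*conj(1) + 2*(7)*conj(1) + 2*(-1 + 2*sqrt(2))*conj(1) + 4*(3)*conj(1) + 4*(3)*conj(1)]
      = (1/16)[(11) + (3) + (-4*sqrt(2) - 2) + (14) + (-2 + 4*sqrt(2)) + (12) + (12)] = 48/16 = 3
  <chi_rho, chi_2> = (1/16)[1*(11)*conj(1) + 1*(3)*conj(1) + 2*(-2*sqrt(2) - 1)*conj(1) + 2*(7)*conj(1) + 2*(-1 + 2*sqrt(2))*conj(1) + 4*(3)*conj(-1) + 4*(3)*conj(-1)]
      = (1/16)[(11) + (3) + (-4*sqrt(2) - 2) + (14) + (-2 + 4*sqrt(2)) + (-12) + (-12)] = 0/16 = 0
  <chi_rho, chi_3> = (1/16)[1*(11)*conj(1) + 1*(3)*conj(1) + 2*(-2*sqrt(2) - 1)*conj(-1) + 2*(7)*conj(1) + 2*(-1 + 2*sqrt(2))*conj(-1) + 4*(3)*conj(1) + 4*(3)*conj(-1)]
      = (1/16)[(11) + (3) + (2 + 4*sqrt(2)) + (14) + (2 - 4*sqrt(2)) + (12) + (-12)] = 32/16 = 2
  <chi_rho, chi_4> = (1/16)[1*(11)*conj(1) + 1*(3)*conj(1) + 2*(-2*sqrt(2) - 1)*conj(-1) + 2*(7)*conj(1) + 2*(-1 + 2*sqrt(2))*conj(-1) + 4*(3)*conj(-1) + 4*(3)*conj(1)]
      = (1/16)[(11) + (3) + (2 + 4*sqrt(2)) + (14) + (2 - 4*sqrt(2)) + (-12) + (12)] = 32/16 = 2
  <chi_rho, chi_5> = (1/16)[1*(11)*conj(2) + 1*(3)*conj(-2) + 2*(-2*sqrt(2) - 1)*conj(sqrt(2)) + 2*(7)*conj(0) + 2*(-1 + 2*sqrt(2))*conj(-sqrt(2)) + 4*(3)*conj(0) + 4*(3)*conj(0)]
      = (1/16)[(22) + (-6) + (-8 - 2*sqrt(2)) + (0) + (-8 + 2*sqrt(2)) + (0) + (0)] = 0/16 = 0
  <chi_rho, chi_6> = (1/16)[1*(11)*conj(2) + 1*(3)*conj(2) + 2*(-2*sqrt(2) - 1)*conj(0) + 2*(7)*conj(-2) + 2*(-1 + 2*sqrt(2))*conj(0) + 4*(3)*conj(0) + 4*(3)*conj(0)]
      = (1/16)[(22) + (6) + (0) + (-28) + (0) + (0) + (0)] = 0/16 = 0
  <chi_rho, chi_7> = (1/16)[1*(11)*conj(2) + 1*(3)*conj(-2) + 2*(-2*sqrt(2) - 1)*conj(-sqrt(2)) + 2*(7)*conj(0) + 2*(-1 + 2*sqrt(2))*conj(sqrt(2)) + 4*(3)*conj(0) + 4*(3)*conj(0)]
      = (1/16)[(22) + (-6) + (2*sqrt(2) + 8) + (0) + (8 - 2*sqrt(2)) + (0) + (0)] = 32/16 = 2
Dimension check: dim(rho) = sum (mult * dim) = 3*1 + 0*1 + 2*1 + 2*1 + 0*2 + 0*2 + 2*2 = 11 = chi_rho(e) = 11.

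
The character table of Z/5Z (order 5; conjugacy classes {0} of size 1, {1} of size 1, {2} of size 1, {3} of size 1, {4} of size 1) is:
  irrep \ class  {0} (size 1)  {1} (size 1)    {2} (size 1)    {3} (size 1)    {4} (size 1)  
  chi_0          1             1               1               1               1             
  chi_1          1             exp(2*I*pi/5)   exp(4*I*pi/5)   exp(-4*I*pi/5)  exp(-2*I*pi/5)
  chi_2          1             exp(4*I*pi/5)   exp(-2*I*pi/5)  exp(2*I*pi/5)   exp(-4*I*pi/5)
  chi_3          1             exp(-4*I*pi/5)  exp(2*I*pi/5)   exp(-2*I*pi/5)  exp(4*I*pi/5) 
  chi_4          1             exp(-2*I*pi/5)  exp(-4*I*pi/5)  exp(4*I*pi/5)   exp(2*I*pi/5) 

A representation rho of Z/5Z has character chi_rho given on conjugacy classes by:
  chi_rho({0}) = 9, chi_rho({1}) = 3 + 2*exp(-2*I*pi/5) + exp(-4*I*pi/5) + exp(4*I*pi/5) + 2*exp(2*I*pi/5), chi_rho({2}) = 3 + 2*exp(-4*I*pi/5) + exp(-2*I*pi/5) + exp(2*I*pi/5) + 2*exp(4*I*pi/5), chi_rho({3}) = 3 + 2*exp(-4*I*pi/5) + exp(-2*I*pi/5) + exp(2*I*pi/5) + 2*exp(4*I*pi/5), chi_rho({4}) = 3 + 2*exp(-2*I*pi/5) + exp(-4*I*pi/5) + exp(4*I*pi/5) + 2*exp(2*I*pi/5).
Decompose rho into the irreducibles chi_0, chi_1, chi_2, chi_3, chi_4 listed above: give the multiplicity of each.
Multiplicities: chi_0: 3, chi_1: 2, chi_2: 1, chi_3: 1, chi_4: 2.

Argument: Use <chi_rho, chi> = (1/|G|) sum_C |C| * chi_rho(C) * conj(chi(C)) with |G| = 5 for each irreducible chi in the table:
  <chi_rho, chi_0> = (1/5)[1*(9)*conj(1) + 1*(3 + 2*exp(-2*I*pi/5) + exp(-4*I*pi/5) + exp(4*I*pi/5) + 2*exp(2*I*pi/5))*conj(1) + 1*(3 + 2*exp(-4*I*pi/5) + exp(-2*I*pi/5) + exp(2*I*pi/5) + 2*exp(4*I*pi/5))*conj(1) + 1*(3 + 2*exp(-4*I*pi/5) + exp(-2*I*pi/5) + exp(2*I*pi/5) + 2*exp(4*I*pi/5))*conj(1) + 1*(3 + 2*exp(-2*I*pi/5) + exp(-4*I*pi/5) + exp(4*I*pi/5) + 2*exp(2*I*pi/5))*conj(1)]
      = (1/5)[(9) + (3 + 2*exp(-2*I*pi/5) + exp(-4*I*pi/5) + exp(4*I*pi/5) + 2*exp(2*I*pi/5)) + (3 + 2*exp(-4*I*pi/5) + exp(-2*I*pi/5) + exp(2*I*pi/5) + 2*exp(4*I*pi/5)) + (3 + 2*exp(-4*I*pi/5) + exp(-2*I*pi/5) + exp(2*I*pi/5) + 2*exp(4*I*pi/5)) + (3 + 2*exp(-2*I*pi/5) + exp(-4*I*pi/5) + exp(4*I*pi/5) + 2*exp(2*I*pi/5))] = 15/5 = 3
  <chi_rho, chi_1> = (1/5)[1*(9)*conj(1) + 1*(3 + 2*exp(-2*I*pi/5) + exp(-4*I*pi/5) + exp(4*I*pi/5) + 2*exp(2*I*pi/5))*conj(exp(2*I*pi/5)) + 1*(3 + 2*exp(-4*I*pi/5) + exp(-2*I*pi/5) + exp(2*I*pi/5) + 2*exp(4*I*pi/5))*conj(exp(4*I*pi/5)) + 1*(3 + 2*exp(-4*I*pi/5) + exp(-2*I*pi/5) + exp(2*I*pi/5) + 2*exp(4*I*pi/5))*conj(exp(-4*I*pi/5)) + 1*(3 + 2*exp(-2*I*pi/5) + exp(-4*I*pi/5) + exp(4*I*pi/5) + 2*exp(2*I*pi/5))*conj(exp(-2*I*pi/5))]
      = (1/5)[(9) + (2 + 3*exp(-2*I*pi/5) + 2*exp(-4*I*pi/5) + exp(4*I*pi/5) + exp(2*I*pi/5)) + (2 + 3*exp(-4*I*pi/5) + exp(-2*I*pi/5) + exp(4*I*pi/5) + 2*exp(2*I*pi/5)) + (2 + 2*exp(-2*I*pi/5) + exp(-4*I*pi/5) + exp(2*I*pi/5) + 3*exp(4*I*pi/5)) + (2 + exp(-2*I*pi/5) + exp(-4*I*pi/5) + 2*exp(4*I*pi/5) + 3*exp(2*I*pi/5))] = 10/5 = 2
  <chi_rho, chi_2> = (1/5)[1*(9)*conj(1) + 1*(3 + 2*exp(-2*I*pi/5) + exp(-4*I*pi/5) + exp(4*I*pi/5) + 2*exp(2*I*pi/5))*conj(exp(4*I*pi/5)) + 1*(3 + 2*exp(-4*I*pi/5) + exp(-2*I*pi/5) + exp(2*I*pi/5) + 2*exp(4*I*pi/5))*conj(exp(-2*I*pi/5)) + 1*(3 + 2*exp(-4*I*pi/5) + exp(-2*I*pi/5) + exp(2*I*pi/5) + 2*exp(4*I*pi/5))*conj(exp(2*I*pi/5)) + 1*(3 + 2*exp(-2*I*pi/5) + exp(-4*I*pi/5) + exp(4*I*pi/5) + 2*exp(2*I*pi/5))*conj(exp(-4*I*pi/5))]
      = (1/5)[(9) + (1 + 2*exp(-2*I*pi/5) + 3*exp(-4*I*pi/5) + exp(2*I*pi/5) + 2*exp(4*I*pi/5)) + (1 + 2*exp(-2*I*pi/5) + 2*exp(-4*I*pi/5) + exp(4*I*pi/5) + 3*exp(2*I*pi/5)) + (1 + 3*exp(-2*I*pi/5) + exp(-4*I*pi/5) + 2*exp(4*I*pi/5) + 2*exp(2*I*pi/5)) + (1 + 2*exp(-4*I*pi/5) + exp(-2*I*pi/5) + 3*exp(4*I*pi/5) + 2*exp(2*I*pi/5))] = 5/5 = 1
  <chi_rho, chi_3> = (1/5)[1*(9)*conj(1) + 1*(3 + 2*exp(-2*I*pi/5) + exp(-4*I*pi/5) + exp(4*I*pi/5) + 2*exp(2*I*pi/5))*conj(exp(-4*I*pi/5)) + 1*(3 + 2*exp(-4*I*pi/5) + exp(-2*I*pi/5) + exp(2*I*pi/5) + 2*exp(4*I*pi/5))*conj(exp(2*I*pi/5)) + 1*(3 + 2*exp(-4*I*pi/5) + exp(-2*I*pi/5) + exp(2*I*pi/5) + 2*exp(4*I*pi/5))*conj(exp(-2*I*pi/5)) + 1*(3 + 2*exp(-2*I*pi/5) + exp(-4*I*pi/5) + exp(4*I*pi/5) + 2*exp(2*I*pi/5))*conj(exp(4*I*pi/5))]
      = (1/5)[(9) + (1 + 2*exp(-4*I*pi/5) + exp(-2*I*pi/5) + 3*exp(4*I*pi/5) + 2*exp(2*I*pi/5)) + (1 + 3*exp(-2*I*pi/5) + exp(-4*I*pi/5) + 2*exp(4*I*pi/5) + 2*exp(2*I*pi/5)) + (1 + 2*exp(-2*I*pi/5) + 2*exp(-4*I*pi/5) + exp(4*I*pi/5) + 3*exp(2*I*pi/5)) + (1 + 2*exp(-2*I*pi/5) + 3*exp(-4*I*pi/5) + exp(2*I*pi/5) + 2*exp(4*I*pi/5))] = 5/5 = 1
  <chi_rho, chi_4> = (1/5)[1*(9)*conj(1) + 1*(3 + 2*exp(-2*I*pi/5) + exp(-4*I*pi/5) + exp(4*I*pi/5) + 2*exp(2*I*pi/5))*conj(exp(-2*I*pi/5)) + 1*(3 + 2*exp(-4*I*pi/5) + exp(-2*I*pi/5) + exp(2*I*pi/5) + 2*exp(4*I*pi/5))*conj(exp(-4*I*pi/5)) + 1*(3 + 2*exp(-4*I*pi/5) + exp(-2*I*pi/5) + exp(2*I*pi/5) + 2*exp(4*I*pi/5))*conj(exp(4*I*pi/5)) + 1*(3 + 2*exp(-2*I*pi/5) + exp(-4*I*pi/5) + exp(4*I*pi/5) + 2*exp(2*I*pi/5))*conj(exp(2*I*pi/5))]
      = (1/5)[(9) + (2 + exp(-2*I*pi/5) + exp(-4*I*pi/5) + 2*exp(4*I*pi/5) + 3*exp(2*I*pi/5)) + (2 + 2*exp(-2*I*pi/5) + exp(-4*I*pi/5) + exp(2*I*pi/5) + 3*exp(4*I*pi/5)) + (2 + 3*exp(-4*I*pi/5) + exp(-2*I*pi/5) + exp(4*I*pi/5) + 2*exp(2*I*pi/5)) + (2 + 3*exp(-2*I*pi/5) + 2*exp(-4*I*pi/5) + exp(4*I*pi/5) + exp(2*I*pi/5))] = 10/5 = 2
(Exp terms are combined using exp(i*s)*conj(exp(i*t)) = exp(i*(s-t)), and sums of them are collapsed using the identity that for every m > 1 the m distinct m-th roots of unity sum to 0, e.g. 1 + exp(2*I*pi/3) + exp(-2*I*pi/3) = 0.)
Dimension check: dim(rho) = sum (mult * dim) = 3*1 + 2*1 + 1*1 + 1*1 + 2*1 = 9 = chi_rho(e) = 9.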